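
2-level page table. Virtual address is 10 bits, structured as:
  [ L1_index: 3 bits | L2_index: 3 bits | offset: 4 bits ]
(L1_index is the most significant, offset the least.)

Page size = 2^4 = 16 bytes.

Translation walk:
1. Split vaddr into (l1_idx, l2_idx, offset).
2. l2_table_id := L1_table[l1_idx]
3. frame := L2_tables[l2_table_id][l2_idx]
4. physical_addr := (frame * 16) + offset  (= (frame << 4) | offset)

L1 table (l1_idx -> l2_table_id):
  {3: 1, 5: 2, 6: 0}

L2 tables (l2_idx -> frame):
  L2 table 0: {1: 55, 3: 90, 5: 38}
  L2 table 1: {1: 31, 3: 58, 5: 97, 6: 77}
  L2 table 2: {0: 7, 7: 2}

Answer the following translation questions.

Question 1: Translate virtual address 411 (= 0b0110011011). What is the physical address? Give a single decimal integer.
vaddr = 411 = 0b0110011011
Split: l1_idx=3, l2_idx=1, offset=11
L1[3] = 1
L2[1][1] = 31
paddr = 31 * 16 + 11 = 507

Answer: 507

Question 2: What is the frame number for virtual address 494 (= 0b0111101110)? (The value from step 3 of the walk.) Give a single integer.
Answer: 77

Derivation:
vaddr = 494: l1_idx=3, l2_idx=6
L1[3] = 1; L2[1][6] = 77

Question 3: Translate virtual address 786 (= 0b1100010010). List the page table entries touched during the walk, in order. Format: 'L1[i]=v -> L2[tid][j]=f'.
Answer: L1[6]=0 -> L2[0][1]=55

Derivation:
vaddr = 786 = 0b1100010010
Split: l1_idx=6, l2_idx=1, offset=2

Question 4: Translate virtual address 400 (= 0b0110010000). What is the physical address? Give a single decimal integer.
vaddr = 400 = 0b0110010000
Split: l1_idx=3, l2_idx=1, offset=0
L1[3] = 1
L2[1][1] = 31
paddr = 31 * 16 + 0 = 496

Answer: 496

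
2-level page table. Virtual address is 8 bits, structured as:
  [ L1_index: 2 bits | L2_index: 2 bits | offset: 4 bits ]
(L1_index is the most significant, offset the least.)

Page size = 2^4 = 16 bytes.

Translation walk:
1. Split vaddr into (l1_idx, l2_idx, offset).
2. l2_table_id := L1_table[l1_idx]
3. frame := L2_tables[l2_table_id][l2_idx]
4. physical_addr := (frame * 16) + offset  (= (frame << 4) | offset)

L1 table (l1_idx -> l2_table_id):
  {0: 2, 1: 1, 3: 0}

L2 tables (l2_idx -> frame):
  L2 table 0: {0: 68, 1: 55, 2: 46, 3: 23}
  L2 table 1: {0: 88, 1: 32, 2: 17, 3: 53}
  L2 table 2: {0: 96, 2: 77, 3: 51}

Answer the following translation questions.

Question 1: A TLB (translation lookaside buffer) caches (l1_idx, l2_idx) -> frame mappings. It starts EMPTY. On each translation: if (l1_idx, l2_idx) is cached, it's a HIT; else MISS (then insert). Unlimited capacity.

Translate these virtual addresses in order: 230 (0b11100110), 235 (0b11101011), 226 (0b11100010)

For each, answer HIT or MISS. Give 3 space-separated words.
Answer: MISS HIT HIT

Derivation:
vaddr=230: (3,2) not in TLB -> MISS, insert
vaddr=235: (3,2) in TLB -> HIT
vaddr=226: (3,2) in TLB -> HIT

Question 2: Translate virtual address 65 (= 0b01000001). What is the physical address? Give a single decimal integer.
Answer: 1409

Derivation:
vaddr = 65 = 0b01000001
Split: l1_idx=1, l2_idx=0, offset=1
L1[1] = 1
L2[1][0] = 88
paddr = 88 * 16 + 1 = 1409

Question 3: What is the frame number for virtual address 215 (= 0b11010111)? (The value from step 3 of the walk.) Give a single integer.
Answer: 55

Derivation:
vaddr = 215: l1_idx=3, l2_idx=1
L1[3] = 0; L2[0][1] = 55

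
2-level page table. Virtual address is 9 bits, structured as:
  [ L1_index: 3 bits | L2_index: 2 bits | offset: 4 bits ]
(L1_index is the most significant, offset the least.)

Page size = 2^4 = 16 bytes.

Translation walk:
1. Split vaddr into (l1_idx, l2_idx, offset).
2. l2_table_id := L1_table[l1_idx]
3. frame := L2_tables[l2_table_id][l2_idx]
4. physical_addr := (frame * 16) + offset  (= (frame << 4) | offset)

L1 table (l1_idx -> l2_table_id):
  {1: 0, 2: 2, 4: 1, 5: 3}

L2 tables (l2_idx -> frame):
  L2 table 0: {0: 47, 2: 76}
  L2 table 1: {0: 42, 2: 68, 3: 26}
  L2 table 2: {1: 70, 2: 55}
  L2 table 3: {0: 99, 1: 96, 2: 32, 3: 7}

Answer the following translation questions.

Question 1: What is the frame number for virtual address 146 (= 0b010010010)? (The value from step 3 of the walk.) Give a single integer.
vaddr = 146: l1_idx=2, l2_idx=1
L1[2] = 2; L2[2][1] = 70

Answer: 70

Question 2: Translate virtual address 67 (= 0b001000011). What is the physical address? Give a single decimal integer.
Answer: 755

Derivation:
vaddr = 67 = 0b001000011
Split: l1_idx=1, l2_idx=0, offset=3
L1[1] = 0
L2[0][0] = 47
paddr = 47 * 16 + 3 = 755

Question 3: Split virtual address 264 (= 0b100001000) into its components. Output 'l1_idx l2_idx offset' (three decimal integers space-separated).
Answer: 4 0 8

Derivation:
vaddr = 264 = 0b100001000
  top 3 bits -> l1_idx = 4
  next 2 bits -> l2_idx = 0
  bottom 4 bits -> offset = 8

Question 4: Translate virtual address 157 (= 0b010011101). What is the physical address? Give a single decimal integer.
vaddr = 157 = 0b010011101
Split: l1_idx=2, l2_idx=1, offset=13
L1[2] = 2
L2[2][1] = 70
paddr = 70 * 16 + 13 = 1133

Answer: 1133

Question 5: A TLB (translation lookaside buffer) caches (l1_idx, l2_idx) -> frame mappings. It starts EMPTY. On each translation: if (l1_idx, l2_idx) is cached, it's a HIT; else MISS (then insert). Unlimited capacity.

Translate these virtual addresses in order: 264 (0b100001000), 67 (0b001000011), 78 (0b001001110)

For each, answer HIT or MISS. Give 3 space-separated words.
Answer: MISS MISS HIT

Derivation:
vaddr=264: (4,0) not in TLB -> MISS, insert
vaddr=67: (1,0) not in TLB -> MISS, insert
vaddr=78: (1,0) in TLB -> HIT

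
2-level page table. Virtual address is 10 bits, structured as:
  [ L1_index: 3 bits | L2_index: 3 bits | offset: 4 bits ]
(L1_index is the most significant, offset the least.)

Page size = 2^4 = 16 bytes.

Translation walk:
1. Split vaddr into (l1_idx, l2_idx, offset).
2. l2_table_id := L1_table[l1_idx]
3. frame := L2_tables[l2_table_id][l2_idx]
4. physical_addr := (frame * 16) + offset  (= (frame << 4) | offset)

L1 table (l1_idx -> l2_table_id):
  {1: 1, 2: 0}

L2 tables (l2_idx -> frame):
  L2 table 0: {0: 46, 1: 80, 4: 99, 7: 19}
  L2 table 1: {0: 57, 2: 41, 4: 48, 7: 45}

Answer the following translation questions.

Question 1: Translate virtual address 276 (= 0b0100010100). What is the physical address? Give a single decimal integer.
Answer: 1284

Derivation:
vaddr = 276 = 0b0100010100
Split: l1_idx=2, l2_idx=1, offset=4
L1[2] = 0
L2[0][1] = 80
paddr = 80 * 16 + 4 = 1284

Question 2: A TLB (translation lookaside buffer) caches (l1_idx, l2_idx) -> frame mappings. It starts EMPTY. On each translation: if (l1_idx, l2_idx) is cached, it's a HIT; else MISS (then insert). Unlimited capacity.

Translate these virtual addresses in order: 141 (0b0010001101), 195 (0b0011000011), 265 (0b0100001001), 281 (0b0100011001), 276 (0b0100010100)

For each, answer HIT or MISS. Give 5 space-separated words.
Answer: MISS MISS MISS MISS HIT

Derivation:
vaddr=141: (1,0) not in TLB -> MISS, insert
vaddr=195: (1,4) not in TLB -> MISS, insert
vaddr=265: (2,0) not in TLB -> MISS, insert
vaddr=281: (2,1) not in TLB -> MISS, insert
vaddr=276: (2,1) in TLB -> HIT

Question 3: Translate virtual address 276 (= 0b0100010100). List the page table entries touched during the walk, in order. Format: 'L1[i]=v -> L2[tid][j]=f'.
vaddr = 276 = 0b0100010100
Split: l1_idx=2, l2_idx=1, offset=4

Answer: L1[2]=0 -> L2[0][1]=80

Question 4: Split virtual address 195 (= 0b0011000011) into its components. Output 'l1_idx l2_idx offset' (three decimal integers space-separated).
Answer: 1 4 3

Derivation:
vaddr = 195 = 0b0011000011
  top 3 bits -> l1_idx = 1
  next 3 bits -> l2_idx = 4
  bottom 4 bits -> offset = 3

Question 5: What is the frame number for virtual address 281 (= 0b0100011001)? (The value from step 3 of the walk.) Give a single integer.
Answer: 80

Derivation:
vaddr = 281: l1_idx=2, l2_idx=1
L1[2] = 0; L2[0][1] = 80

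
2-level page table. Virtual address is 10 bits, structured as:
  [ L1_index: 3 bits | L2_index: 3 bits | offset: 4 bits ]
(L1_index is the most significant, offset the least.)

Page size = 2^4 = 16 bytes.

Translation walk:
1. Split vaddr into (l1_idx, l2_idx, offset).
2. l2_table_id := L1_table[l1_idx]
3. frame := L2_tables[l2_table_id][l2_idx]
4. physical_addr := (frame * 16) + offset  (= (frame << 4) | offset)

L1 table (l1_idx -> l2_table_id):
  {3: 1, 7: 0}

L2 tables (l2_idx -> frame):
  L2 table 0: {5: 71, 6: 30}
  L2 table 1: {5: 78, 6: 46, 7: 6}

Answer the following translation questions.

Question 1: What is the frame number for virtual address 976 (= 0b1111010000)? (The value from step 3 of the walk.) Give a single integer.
vaddr = 976: l1_idx=7, l2_idx=5
L1[7] = 0; L2[0][5] = 71

Answer: 71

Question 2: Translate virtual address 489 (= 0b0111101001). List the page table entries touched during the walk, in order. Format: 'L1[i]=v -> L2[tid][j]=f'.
Answer: L1[3]=1 -> L2[1][6]=46

Derivation:
vaddr = 489 = 0b0111101001
Split: l1_idx=3, l2_idx=6, offset=9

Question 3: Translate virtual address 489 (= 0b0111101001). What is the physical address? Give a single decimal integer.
vaddr = 489 = 0b0111101001
Split: l1_idx=3, l2_idx=6, offset=9
L1[3] = 1
L2[1][6] = 46
paddr = 46 * 16 + 9 = 745

Answer: 745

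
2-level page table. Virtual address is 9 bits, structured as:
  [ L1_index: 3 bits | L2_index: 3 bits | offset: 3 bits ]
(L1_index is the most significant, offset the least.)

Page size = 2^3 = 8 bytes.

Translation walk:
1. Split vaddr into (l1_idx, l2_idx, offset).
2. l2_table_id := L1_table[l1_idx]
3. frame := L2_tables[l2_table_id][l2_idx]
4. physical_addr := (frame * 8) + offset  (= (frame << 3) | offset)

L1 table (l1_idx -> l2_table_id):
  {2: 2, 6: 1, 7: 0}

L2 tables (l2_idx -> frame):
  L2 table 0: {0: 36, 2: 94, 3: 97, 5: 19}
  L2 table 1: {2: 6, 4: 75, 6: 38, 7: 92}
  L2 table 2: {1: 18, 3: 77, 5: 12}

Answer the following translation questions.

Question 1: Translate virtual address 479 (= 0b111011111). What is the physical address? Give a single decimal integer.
vaddr = 479 = 0b111011111
Split: l1_idx=7, l2_idx=3, offset=7
L1[7] = 0
L2[0][3] = 97
paddr = 97 * 8 + 7 = 783

Answer: 783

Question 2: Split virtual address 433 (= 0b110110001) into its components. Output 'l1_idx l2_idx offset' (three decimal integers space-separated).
Answer: 6 6 1

Derivation:
vaddr = 433 = 0b110110001
  top 3 bits -> l1_idx = 6
  next 3 bits -> l2_idx = 6
  bottom 3 bits -> offset = 1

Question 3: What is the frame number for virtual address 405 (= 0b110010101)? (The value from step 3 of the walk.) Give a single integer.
vaddr = 405: l1_idx=6, l2_idx=2
L1[6] = 1; L2[1][2] = 6

Answer: 6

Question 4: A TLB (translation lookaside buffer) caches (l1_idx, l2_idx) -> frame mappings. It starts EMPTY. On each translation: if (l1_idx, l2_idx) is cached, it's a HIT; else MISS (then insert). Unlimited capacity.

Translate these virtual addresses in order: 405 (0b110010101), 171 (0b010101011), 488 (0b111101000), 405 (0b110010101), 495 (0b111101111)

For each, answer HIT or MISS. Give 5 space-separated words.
Answer: MISS MISS MISS HIT HIT

Derivation:
vaddr=405: (6,2) not in TLB -> MISS, insert
vaddr=171: (2,5) not in TLB -> MISS, insert
vaddr=488: (7,5) not in TLB -> MISS, insert
vaddr=405: (6,2) in TLB -> HIT
vaddr=495: (7,5) in TLB -> HIT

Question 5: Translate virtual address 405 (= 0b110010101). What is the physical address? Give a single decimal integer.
vaddr = 405 = 0b110010101
Split: l1_idx=6, l2_idx=2, offset=5
L1[6] = 1
L2[1][2] = 6
paddr = 6 * 8 + 5 = 53

Answer: 53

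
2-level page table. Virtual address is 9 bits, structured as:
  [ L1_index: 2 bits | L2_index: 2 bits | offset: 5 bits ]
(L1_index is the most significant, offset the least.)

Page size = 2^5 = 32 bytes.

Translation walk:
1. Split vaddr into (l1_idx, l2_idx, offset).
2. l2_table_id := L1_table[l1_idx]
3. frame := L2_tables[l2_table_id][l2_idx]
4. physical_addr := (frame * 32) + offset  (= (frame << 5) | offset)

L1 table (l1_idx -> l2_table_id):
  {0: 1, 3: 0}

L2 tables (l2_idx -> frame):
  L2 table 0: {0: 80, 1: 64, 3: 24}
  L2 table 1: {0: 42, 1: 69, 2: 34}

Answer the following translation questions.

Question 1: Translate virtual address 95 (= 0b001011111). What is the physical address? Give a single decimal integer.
vaddr = 95 = 0b001011111
Split: l1_idx=0, l2_idx=2, offset=31
L1[0] = 1
L2[1][2] = 34
paddr = 34 * 32 + 31 = 1119

Answer: 1119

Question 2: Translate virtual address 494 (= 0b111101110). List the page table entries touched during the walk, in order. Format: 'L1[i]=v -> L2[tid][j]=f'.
vaddr = 494 = 0b111101110
Split: l1_idx=3, l2_idx=3, offset=14

Answer: L1[3]=0 -> L2[0][3]=24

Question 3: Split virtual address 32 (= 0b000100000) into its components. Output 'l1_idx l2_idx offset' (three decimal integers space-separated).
vaddr = 32 = 0b000100000
  top 2 bits -> l1_idx = 0
  next 2 bits -> l2_idx = 1
  bottom 5 bits -> offset = 0

Answer: 0 1 0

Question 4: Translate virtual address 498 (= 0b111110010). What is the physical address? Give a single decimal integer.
Answer: 786

Derivation:
vaddr = 498 = 0b111110010
Split: l1_idx=3, l2_idx=3, offset=18
L1[3] = 0
L2[0][3] = 24
paddr = 24 * 32 + 18 = 786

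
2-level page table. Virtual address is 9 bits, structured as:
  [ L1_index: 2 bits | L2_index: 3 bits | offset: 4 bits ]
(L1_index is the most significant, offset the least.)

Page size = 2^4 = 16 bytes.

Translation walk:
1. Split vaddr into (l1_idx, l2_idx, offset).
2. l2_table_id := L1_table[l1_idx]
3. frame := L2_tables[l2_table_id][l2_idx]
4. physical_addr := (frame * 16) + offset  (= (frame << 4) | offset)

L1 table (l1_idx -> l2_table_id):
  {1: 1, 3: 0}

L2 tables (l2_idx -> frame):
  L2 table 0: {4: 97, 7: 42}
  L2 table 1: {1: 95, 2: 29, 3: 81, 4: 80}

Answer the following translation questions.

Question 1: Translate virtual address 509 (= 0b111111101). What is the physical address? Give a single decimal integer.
Answer: 685

Derivation:
vaddr = 509 = 0b111111101
Split: l1_idx=3, l2_idx=7, offset=13
L1[3] = 0
L2[0][7] = 42
paddr = 42 * 16 + 13 = 685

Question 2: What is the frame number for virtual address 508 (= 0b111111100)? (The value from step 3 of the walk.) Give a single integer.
Answer: 42

Derivation:
vaddr = 508: l1_idx=3, l2_idx=7
L1[3] = 0; L2[0][7] = 42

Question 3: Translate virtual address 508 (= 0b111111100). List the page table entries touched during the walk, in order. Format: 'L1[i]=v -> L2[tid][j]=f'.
vaddr = 508 = 0b111111100
Split: l1_idx=3, l2_idx=7, offset=12

Answer: L1[3]=0 -> L2[0][7]=42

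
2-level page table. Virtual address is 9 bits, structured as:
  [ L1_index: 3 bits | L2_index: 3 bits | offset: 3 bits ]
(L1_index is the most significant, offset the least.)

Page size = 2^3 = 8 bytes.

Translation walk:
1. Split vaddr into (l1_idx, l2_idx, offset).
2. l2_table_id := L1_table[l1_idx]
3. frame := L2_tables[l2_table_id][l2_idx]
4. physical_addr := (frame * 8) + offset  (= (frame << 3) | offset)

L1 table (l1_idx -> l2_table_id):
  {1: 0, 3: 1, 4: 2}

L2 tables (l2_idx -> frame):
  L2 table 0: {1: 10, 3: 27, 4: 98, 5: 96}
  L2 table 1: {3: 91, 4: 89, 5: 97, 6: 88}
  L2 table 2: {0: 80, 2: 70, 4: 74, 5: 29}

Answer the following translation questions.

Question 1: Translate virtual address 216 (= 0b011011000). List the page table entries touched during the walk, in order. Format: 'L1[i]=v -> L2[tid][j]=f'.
Answer: L1[3]=1 -> L2[1][3]=91

Derivation:
vaddr = 216 = 0b011011000
Split: l1_idx=3, l2_idx=3, offset=0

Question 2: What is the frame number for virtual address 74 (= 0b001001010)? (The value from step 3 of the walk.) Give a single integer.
vaddr = 74: l1_idx=1, l2_idx=1
L1[1] = 0; L2[0][1] = 10

Answer: 10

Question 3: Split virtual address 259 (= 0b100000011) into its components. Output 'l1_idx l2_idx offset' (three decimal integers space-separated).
Answer: 4 0 3

Derivation:
vaddr = 259 = 0b100000011
  top 3 bits -> l1_idx = 4
  next 3 bits -> l2_idx = 0
  bottom 3 bits -> offset = 3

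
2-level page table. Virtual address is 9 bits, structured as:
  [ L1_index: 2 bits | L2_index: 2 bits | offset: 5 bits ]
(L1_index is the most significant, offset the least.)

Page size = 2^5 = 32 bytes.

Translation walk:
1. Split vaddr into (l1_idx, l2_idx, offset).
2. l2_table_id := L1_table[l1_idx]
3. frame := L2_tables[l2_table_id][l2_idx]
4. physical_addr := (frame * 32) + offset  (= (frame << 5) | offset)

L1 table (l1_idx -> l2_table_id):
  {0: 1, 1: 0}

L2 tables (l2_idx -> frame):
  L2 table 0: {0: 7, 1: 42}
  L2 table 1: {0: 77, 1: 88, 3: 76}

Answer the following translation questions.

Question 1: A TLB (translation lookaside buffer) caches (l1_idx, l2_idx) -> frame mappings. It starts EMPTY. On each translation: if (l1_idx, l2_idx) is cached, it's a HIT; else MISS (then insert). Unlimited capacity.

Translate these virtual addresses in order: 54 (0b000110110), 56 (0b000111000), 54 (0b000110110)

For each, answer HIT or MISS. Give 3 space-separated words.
Answer: MISS HIT HIT

Derivation:
vaddr=54: (0,1) not in TLB -> MISS, insert
vaddr=56: (0,1) in TLB -> HIT
vaddr=54: (0,1) in TLB -> HIT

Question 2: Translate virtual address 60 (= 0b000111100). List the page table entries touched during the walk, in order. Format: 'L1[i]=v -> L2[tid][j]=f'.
vaddr = 60 = 0b000111100
Split: l1_idx=0, l2_idx=1, offset=28

Answer: L1[0]=1 -> L2[1][1]=88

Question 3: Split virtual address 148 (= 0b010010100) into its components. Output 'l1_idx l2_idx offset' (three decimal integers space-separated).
Answer: 1 0 20

Derivation:
vaddr = 148 = 0b010010100
  top 2 bits -> l1_idx = 1
  next 2 bits -> l2_idx = 0
  bottom 5 bits -> offset = 20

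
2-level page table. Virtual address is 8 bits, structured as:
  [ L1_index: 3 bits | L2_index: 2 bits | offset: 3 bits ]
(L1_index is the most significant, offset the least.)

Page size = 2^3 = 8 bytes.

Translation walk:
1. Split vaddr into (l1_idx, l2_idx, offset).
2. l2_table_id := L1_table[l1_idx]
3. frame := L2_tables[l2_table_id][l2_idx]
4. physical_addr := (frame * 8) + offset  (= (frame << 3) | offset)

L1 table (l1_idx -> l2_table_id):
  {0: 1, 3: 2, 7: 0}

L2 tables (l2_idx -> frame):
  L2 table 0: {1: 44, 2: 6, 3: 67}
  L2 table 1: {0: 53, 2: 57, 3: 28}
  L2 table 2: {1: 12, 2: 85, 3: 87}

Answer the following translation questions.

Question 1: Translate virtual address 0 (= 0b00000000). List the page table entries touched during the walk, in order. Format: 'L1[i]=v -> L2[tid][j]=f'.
vaddr = 0 = 0b00000000
Split: l1_idx=0, l2_idx=0, offset=0

Answer: L1[0]=1 -> L2[1][0]=53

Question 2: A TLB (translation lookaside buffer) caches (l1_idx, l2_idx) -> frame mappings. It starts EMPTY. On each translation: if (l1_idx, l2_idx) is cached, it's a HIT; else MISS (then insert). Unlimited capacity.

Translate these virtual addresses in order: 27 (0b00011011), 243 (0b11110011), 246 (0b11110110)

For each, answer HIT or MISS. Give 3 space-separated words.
vaddr=27: (0,3) not in TLB -> MISS, insert
vaddr=243: (7,2) not in TLB -> MISS, insert
vaddr=246: (7,2) in TLB -> HIT

Answer: MISS MISS HIT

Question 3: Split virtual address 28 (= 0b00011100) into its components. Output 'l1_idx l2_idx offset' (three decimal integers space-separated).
Answer: 0 3 4

Derivation:
vaddr = 28 = 0b00011100
  top 3 bits -> l1_idx = 0
  next 2 bits -> l2_idx = 3
  bottom 3 bits -> offset = 4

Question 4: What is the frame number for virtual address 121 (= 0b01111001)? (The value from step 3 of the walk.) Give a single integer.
vaddr = 121: l1_idx=3, l2_idx=3
L1[3] = 2; L2[2][3] = 87

Answer: 87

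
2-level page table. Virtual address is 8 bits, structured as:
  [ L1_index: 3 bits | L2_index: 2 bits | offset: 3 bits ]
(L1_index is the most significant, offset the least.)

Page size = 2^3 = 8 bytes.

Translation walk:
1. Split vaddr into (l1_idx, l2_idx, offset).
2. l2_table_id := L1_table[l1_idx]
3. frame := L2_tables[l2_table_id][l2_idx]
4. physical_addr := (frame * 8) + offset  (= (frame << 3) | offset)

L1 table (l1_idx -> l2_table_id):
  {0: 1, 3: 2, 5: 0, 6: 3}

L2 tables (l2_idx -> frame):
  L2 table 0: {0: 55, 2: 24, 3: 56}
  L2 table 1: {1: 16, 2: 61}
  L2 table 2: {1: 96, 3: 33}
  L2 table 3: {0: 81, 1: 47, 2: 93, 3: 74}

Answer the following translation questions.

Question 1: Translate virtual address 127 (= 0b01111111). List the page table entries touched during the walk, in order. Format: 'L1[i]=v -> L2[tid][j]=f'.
Answer: L1[3]=2 -> L2[2][3]=33

Derivation:
vaddr = 127 = 0b01111111
Split: l1_idx=3, l2_idx=3, offset=7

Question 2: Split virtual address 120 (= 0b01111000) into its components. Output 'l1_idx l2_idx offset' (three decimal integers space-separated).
Answer: 3 3 0

Derivation:
vaddr = 120 = 0b01111000
  top 3 bits -> l1_idx = 3
  next 2 bits -> l2_idx = 3
  bottom 3 bits -> offset = 0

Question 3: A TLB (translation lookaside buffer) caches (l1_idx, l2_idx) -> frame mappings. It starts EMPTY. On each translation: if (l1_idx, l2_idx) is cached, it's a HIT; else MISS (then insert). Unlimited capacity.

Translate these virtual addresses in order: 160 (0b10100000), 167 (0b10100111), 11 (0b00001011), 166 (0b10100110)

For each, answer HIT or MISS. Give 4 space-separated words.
vaddr=160: (5,0) not in TLB -> MISS, insert
vaddr=167: (5,0) in TLB -> HIT
vaddr=11: (0,1) not in TLB -> MISS, insert
vaddr=166: (5,0) in TLB -> HIT

Answer: MISS HIT MISS HIT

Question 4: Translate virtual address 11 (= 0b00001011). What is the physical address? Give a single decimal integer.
vaddr = 11 = 0b00001011
Split: l1_idx=0, l2_idx=1, offset=3
L1[0] = 1
L2[1][1] = 16
paddr = 16 * 8 + 3 = 131

Answer: 131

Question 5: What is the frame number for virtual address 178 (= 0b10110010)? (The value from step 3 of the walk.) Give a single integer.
Answer: 24

Derivation:
vaddr = 178: l1_idx=5, l2_idx=2
L1[5] = 0; L2[0][2] = 24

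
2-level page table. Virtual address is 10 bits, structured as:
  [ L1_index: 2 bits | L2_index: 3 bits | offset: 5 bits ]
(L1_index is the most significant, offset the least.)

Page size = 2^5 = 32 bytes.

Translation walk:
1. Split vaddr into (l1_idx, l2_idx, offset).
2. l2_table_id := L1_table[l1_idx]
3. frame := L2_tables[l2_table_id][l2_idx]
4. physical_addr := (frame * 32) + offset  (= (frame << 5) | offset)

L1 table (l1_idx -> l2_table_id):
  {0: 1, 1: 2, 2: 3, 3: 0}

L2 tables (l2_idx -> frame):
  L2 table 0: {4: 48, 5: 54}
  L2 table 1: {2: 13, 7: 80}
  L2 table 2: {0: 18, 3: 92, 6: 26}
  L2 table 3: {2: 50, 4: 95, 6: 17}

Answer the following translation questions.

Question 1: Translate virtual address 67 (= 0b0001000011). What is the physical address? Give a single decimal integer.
vaddr = 67 = 0b0001000011
Split: l1_idx=0, l2_idx=2, offset=3
L1[0] = 1
L2[1][2] = 13
paddr = 13 * 32 + 3 = 419

Answer: 419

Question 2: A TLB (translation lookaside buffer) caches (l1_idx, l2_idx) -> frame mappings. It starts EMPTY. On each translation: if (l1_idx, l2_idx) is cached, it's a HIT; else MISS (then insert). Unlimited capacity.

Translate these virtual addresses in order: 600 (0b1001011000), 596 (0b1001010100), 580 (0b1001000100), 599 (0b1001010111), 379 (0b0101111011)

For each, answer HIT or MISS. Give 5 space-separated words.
Answer: MISS HIT HIT HIT MISS

Derivation:
vaddr=600: (2,2) not in TLB -> MISS, insert
vaddr=596: (2,2) in TLB -> HIT
vaddr=580: (2,2) in TLB -> HIT
vaddr=599: (2,2) in TLB -> HIT
vaddr=379: (1,3) not in TLB -> MISS, insert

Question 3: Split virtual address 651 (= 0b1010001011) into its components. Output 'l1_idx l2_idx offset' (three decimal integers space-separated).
Answer: 2 4 11

Derivation:
vaddr = 651 = 0b1010001011
  top 2 bits -> l1_idx = 2
  next 3 bits -> l2_idx = 4
  bottom 5 bits -> offset = 11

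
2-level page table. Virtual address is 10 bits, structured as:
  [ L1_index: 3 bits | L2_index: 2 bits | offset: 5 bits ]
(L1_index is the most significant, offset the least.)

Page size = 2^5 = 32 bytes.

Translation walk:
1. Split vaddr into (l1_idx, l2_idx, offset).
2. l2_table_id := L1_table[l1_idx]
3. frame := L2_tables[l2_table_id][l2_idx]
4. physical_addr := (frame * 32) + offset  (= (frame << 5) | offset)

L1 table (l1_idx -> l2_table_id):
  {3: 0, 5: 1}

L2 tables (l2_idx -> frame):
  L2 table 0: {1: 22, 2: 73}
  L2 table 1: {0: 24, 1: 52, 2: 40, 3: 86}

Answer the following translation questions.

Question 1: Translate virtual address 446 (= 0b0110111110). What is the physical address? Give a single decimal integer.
Answer: 734

Derivation:
vaddr = 446 = 0b0110111110
Split: l1_idx=3, l2_idx=1, offset=30
L1[3] = 0
L2[0][1] = 22
paddr = 22 * 32 + 30 = 734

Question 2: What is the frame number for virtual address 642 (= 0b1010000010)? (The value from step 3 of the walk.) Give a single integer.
Answer: 24

Derivation:
vaddr = 642: l1_idx=5, l2_idx=0
L1[5] = 1; L2[1][0] = 24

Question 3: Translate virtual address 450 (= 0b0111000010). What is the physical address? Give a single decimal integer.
vaddr = 450 = 0b0111000010
Split: l1_idx=3, l2_idx=2, offset=2
L1[3] = 0
L2[0][2] = 73
paddr = 73 * 32 + 2 = 2338

Answer: 2338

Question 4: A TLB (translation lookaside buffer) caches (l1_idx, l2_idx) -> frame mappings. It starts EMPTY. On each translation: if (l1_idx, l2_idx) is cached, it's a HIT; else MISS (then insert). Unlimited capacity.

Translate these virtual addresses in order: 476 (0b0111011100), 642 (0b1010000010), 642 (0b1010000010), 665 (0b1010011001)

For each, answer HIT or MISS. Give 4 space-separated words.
Answer: MISS MISS HIT HIT

Derivation:
vaddr=476: (3,2) not in TLB -> MISS, insert
vaddr=642: (5,0) not in TLB -> MISS, insert
vaddr=642: (5,0) in TLB -> HIT
vaddr=665: (5,0) in TLB -> HIT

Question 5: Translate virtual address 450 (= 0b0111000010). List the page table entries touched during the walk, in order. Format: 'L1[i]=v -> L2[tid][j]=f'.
Answer: L1[3]=0 -> L2[0][2]=73

Derivation:
vaddr = 450 = 0b0111000010
Split: l1_idx=3, l2_idx=2, offset=2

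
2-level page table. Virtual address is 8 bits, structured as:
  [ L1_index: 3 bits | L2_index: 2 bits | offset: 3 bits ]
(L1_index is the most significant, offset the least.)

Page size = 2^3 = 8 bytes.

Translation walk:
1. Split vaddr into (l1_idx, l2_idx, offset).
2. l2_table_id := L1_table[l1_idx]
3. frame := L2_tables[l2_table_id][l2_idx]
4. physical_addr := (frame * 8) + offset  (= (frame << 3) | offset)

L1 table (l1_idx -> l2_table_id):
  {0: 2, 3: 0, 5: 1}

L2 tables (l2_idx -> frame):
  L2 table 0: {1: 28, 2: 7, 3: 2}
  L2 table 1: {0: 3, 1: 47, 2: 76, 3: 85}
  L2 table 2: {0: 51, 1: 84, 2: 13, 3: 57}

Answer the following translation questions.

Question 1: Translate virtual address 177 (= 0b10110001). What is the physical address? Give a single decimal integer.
Answer: 609

Derivation:
vaddr = 177 = 0b10110001
Split: l1_idx=5, l2_idx=2, offset=1
L1[5] = 1
L2[1][2] = 76
paddr = 76 * 8 + 1 = 609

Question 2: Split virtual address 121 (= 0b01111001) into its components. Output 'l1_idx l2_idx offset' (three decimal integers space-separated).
vaddr = 121 = 0b01111001
  top 3 bits -> l1_idx = 3
  next 2 bits -> l2_idx = 3
  bottom 3 bits -> offset = 1

Answer: 3 3 1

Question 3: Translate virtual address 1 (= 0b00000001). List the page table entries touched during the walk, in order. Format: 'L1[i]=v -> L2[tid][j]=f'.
Answer: L1[0]=2 -> L2[2][0]=51

Derivation:
vaddr = 1 = 0b00000001
Split: l1_idx=0, l2_idx=0, offset=1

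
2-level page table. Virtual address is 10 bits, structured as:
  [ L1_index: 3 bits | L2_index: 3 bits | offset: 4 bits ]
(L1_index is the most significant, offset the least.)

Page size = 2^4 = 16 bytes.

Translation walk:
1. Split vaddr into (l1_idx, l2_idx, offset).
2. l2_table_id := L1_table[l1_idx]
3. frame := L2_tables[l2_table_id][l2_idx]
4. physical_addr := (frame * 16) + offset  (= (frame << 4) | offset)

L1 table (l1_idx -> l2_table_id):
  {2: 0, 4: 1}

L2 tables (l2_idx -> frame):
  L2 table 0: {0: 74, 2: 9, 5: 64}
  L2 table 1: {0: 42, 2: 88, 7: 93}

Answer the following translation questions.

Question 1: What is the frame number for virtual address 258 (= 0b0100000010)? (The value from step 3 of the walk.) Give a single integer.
vaddr = 258: l1_idx=2, l2_idx=0
L1[2] = 0; L2[0][0] = 74

Answer: 74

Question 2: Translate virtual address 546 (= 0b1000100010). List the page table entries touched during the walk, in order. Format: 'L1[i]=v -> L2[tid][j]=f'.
vaddr = 546 = 0b1000100010
Split: l1_idx=4, l2_idx=2, offset=2

Answer: L1[4]=1 -> L2[1][2]=88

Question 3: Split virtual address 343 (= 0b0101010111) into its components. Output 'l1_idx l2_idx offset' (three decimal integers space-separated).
vaddr = 343 = 0b0101010111
  top 3 bits -> l1_idx = 2
  next 3 bits -> l2_idx = 5
  bottom 4 bits -> offset = 7

Answer: 2 5 7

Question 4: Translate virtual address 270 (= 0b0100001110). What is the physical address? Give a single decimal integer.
vaddr = 270 = 0b0100001110
Split: l1_idx=2, l2_idx=0, offset=14
L1[2] = 0
L2[0][0] = 74
paddr = 74 * 16 + 14 = 1198

Answer: 1198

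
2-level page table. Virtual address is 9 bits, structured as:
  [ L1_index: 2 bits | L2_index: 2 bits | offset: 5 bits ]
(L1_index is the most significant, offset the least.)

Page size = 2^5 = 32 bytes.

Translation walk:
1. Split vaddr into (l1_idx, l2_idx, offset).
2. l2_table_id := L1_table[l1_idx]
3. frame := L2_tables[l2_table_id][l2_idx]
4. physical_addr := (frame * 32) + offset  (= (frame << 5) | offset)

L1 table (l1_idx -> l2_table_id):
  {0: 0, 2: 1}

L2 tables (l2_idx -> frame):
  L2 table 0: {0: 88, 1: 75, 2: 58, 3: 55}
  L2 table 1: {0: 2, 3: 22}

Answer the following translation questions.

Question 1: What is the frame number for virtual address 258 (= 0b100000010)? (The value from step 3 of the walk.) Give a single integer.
Answer: 2

Derivation:
vaddr = 258: l1_idx=2, l2_idx=0
L1[2] = 1; L2[1][0] = 2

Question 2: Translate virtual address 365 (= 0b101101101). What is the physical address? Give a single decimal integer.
Answer: 717

Derivation:
vaddr = 365 = 0b101101101
Split: l1_idx=2, l2_idx=3, offset=13
L1[2] = 1
L2[1][3] = 22
paddr = 22 * 32 + 13 = 717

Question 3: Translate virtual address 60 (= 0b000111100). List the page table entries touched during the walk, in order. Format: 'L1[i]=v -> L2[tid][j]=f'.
Answer: L1[0]=0 -> L2[0][1]=75

Derivation:
vaddr = 60 = 0b000111100
Split: l1_idx=0, l2_idx=1, offset=28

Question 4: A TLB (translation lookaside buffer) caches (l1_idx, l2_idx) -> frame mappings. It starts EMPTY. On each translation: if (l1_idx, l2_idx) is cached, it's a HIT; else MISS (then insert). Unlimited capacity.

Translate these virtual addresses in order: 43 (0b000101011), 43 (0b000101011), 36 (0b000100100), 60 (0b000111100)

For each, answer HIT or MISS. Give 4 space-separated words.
Answer: MISS HIT HIT HIT

Derivation:
vaddr=43: (0,1) not in TLB -> MISS, insert
vaddr=43: (0,1) in TLB -> HIT
vaddr=36: (0,1) in TLB -> HIT
vaddr=60: (0,1) in TLB -> HIT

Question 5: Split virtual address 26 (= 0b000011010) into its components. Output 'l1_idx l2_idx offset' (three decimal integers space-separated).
Answer: 0 0 26

Derivation:
vaddr = 26 = 0b000011010
  top 2 bits -> l1_idx = 0
  next 2 bits -> l2_idx = 0
  bottom 5 bits -> offset = 26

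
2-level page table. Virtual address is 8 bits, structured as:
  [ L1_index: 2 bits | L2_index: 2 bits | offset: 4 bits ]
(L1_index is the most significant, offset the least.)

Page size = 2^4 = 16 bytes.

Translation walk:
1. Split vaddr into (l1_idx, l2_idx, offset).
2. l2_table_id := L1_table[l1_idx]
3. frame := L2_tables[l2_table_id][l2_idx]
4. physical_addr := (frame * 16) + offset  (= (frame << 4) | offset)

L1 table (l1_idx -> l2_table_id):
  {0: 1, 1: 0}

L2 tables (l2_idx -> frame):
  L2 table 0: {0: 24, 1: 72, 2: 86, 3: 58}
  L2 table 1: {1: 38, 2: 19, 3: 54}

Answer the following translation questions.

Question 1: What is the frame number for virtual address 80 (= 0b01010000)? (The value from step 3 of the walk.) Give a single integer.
vaddr = 80: l1_idx=1, l2_idx=1
L1[1] = 0; L2[0][1] = 72

Answer: 72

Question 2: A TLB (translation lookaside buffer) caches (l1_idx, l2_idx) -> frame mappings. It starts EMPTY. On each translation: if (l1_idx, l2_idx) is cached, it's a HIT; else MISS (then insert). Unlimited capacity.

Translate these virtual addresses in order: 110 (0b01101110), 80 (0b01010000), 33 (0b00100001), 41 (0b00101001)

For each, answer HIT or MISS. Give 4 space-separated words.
vaddr=110: (1,2) not in TLB -> MISS, insert
vaddr=80: (1,1) not in TLB -> MISS, insert
vaddr=33: (0,2) not in TLB -> MISS, insert
vaddr=41: (0,2) in TLB -> HIT

Answer: MISS MISS MISS HIT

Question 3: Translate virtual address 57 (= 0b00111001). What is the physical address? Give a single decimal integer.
Answer: 873

Derivation:
vaddr = 57 = 0b00111001
Split: l1_idx=0, l2_idx=3, offset=9
L1[0] = 1
L2[1][3] = 54
paddr = 54 * 16 + 9 = 873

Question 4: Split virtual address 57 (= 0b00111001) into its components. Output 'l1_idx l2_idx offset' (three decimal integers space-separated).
Answer: 0 3 9

Derivation:
vaddr = 57 = 0b00111001
  top 2 bits -> l1_idx = 0
  next 2 bits -> l2_idx = 3
  bottom 4 bits -> offset = 9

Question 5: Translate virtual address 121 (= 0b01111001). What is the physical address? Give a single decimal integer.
vaddr = 121 = 0b01111001
Split: l1_idx=1, l2_idx=3, offset=9
L1[1] = 0
L2[0][3] = 58
paddr = 58 * 16 + 9 = 937

Answer: 937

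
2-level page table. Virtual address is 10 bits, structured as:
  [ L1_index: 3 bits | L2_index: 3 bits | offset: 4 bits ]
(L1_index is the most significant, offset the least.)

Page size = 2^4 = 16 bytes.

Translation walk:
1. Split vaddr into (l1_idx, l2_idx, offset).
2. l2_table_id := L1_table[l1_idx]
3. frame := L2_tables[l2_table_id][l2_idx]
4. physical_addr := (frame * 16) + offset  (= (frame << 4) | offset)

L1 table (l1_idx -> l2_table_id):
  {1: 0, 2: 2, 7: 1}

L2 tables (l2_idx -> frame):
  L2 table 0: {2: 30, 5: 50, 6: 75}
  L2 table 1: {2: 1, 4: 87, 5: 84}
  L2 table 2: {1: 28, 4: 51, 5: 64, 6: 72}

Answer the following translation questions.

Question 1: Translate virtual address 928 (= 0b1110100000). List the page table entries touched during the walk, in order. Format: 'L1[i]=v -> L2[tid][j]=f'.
Answer: L1[7]=1 -> L2[1][2]=1

Derivation:
vaddr = 928 = 0b1110100000
Split: l1_idx=7, l2_idx=2, offset=0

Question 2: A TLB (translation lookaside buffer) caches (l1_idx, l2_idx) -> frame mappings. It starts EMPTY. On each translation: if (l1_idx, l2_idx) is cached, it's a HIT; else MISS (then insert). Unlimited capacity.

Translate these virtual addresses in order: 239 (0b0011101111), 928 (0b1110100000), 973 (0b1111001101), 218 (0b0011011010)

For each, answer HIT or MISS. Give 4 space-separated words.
vaddr=239: (1,6) not in TLB -> MISS, insert
vaddr=928: (7,2) not in TLB -> MISS, insert
vaddr=973: (7,4) not in TLB -> MISS, insert
vaddr=218: (1,5) not in TLB -> MISS, insert

Answer: MISS MISS MISS MISS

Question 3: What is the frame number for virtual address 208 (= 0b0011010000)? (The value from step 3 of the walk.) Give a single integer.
vaddr = 208: l1_idx=1, l2_idx=5
L1[1] = 0; L2[0][5] = 50

Answer: 50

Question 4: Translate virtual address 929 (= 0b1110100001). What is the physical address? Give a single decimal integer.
vaddr = 929 = 0b1110100001
Split: l1_idx=7, l2_idx=2, offset=1
L1[7] = 1
L2[1][2] = 1
paddr = 1 * 16 + 1 = 17

Answer: 17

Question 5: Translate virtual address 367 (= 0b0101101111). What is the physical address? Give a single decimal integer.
Answer: 1167

Derivation:
vaddr = 367 = 0b0101101111
Split: l1_idx=2, l2_idx=6, offset=15
L1[2] = 2
L2[2][6] = 72
paddr = 72 * 16 + 15 = 1167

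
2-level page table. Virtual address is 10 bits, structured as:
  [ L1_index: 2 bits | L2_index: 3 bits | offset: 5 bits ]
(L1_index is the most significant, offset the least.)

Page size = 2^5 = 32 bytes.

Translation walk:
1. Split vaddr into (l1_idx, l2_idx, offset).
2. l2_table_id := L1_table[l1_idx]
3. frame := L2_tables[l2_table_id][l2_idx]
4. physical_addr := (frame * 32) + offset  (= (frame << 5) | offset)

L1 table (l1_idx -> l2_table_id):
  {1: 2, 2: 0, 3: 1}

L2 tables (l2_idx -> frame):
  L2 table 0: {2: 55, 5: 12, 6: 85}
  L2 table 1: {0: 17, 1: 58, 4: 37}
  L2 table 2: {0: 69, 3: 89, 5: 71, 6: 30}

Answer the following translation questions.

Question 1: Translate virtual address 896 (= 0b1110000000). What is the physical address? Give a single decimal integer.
Answer: 1184

Derivation:
vaddr = 896 = 0b1110000000
Split: l1_idx=3, l2_idx=4, offset=0
L1[3] = 1
L2[1][4] = 37
paddr = 37 * 32 + 0 = 1184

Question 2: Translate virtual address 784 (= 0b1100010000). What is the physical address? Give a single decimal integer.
Answer: 560

Derivation:
vaddr = 784 = 0b1100010000
Split: l1_idx=3, l2_idx=0, offset=16
L1[3] = 1
L2[1][0] = 17
paddr = 17 * 32 + 16 = 560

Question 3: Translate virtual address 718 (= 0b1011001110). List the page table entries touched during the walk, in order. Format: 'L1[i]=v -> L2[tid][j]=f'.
Answer: L1[2]=0 -> L2[0][6]=85

Derivation:
vaddr = 718 = 0b1011001110
Split: l1_idx=2, l2_idx=6, offset=14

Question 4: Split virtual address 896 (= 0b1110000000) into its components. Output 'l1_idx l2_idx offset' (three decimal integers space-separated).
vaddr = 896 = 0b1110000000
  top 2 bits -> l1_idx = 3
  next 3 bits -> l2_idx = 4
  bottom 5 bits -> offset = 0

Answer: 3 4 0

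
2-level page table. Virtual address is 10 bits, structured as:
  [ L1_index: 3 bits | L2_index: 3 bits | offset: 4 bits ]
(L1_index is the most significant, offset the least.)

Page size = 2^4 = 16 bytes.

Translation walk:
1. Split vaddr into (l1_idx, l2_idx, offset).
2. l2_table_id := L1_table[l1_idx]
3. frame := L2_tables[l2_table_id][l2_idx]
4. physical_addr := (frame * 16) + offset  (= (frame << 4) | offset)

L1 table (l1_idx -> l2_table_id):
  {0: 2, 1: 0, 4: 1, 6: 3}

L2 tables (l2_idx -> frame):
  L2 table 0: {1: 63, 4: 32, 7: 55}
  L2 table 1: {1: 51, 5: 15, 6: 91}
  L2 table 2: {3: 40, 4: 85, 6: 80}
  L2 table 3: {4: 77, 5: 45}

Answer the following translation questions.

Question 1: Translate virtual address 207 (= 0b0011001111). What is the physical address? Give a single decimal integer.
Answer: 527

Derivation:
vaddr = 207 = 0b0011001111
Split: l1_idx=1, l2_idx=4, offset=15
L1[1] = 0
L2[0][4] = 32
paddr = 32 * 16 + 15 = 527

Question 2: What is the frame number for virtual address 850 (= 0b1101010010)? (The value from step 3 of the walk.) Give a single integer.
Answer: 45

Derivation:
vaddr = 850: l1_idx=6, l2_idx=5
L1[6] = 3; L2[3][5] = 45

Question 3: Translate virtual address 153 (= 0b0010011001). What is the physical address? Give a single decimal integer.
Answer: 1017

Derivation:
vaddr = 153 = 0b0010011001
Split: l1_idx=1, l2_idx=1, offset=9
L1[1] = 0
L2[0][1] = 63
paddr = 63 * 16 + 9 = 1017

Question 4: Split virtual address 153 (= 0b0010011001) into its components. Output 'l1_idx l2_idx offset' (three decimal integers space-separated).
Answer: 1 1 9

Derivation:
vaddr = 153 = 0b0010011001
  top 3 bits -> l1_idx = 1
  next 3 bits -> l2_idx = 1
  bottom 4 bits -> offset = 9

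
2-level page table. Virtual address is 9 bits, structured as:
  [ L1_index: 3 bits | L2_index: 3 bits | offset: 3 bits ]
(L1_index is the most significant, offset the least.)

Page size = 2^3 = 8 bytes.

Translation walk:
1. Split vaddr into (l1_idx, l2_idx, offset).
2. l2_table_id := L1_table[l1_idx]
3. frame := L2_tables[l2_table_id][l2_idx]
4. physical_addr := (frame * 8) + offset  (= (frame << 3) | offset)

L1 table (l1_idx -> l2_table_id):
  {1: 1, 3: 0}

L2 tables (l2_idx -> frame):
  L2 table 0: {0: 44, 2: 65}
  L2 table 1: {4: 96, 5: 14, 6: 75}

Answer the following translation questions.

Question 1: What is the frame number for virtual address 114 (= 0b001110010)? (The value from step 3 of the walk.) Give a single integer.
vaddr = 114: l1_idx=1, l2_idx=6
L1[1] = 1; L2[1][6] = 75

Answer: 75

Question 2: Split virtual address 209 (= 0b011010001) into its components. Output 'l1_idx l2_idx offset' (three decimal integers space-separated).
Answer: 3 2 1

Derivation:
vaddr = 209 = 0b011010001
  top 3 bits -> l1_idx = 3
  next 3 bits -> l2_idx = 2
  bottom 3 bits -> offset = 1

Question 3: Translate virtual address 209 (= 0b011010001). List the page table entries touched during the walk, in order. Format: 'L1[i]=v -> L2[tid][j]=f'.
vaddr = 209 = 0b011010001
Split: l1_idx=3, l2_idx=2, offset=1

Answer: L1[3]=0 -> L2[0][2]=65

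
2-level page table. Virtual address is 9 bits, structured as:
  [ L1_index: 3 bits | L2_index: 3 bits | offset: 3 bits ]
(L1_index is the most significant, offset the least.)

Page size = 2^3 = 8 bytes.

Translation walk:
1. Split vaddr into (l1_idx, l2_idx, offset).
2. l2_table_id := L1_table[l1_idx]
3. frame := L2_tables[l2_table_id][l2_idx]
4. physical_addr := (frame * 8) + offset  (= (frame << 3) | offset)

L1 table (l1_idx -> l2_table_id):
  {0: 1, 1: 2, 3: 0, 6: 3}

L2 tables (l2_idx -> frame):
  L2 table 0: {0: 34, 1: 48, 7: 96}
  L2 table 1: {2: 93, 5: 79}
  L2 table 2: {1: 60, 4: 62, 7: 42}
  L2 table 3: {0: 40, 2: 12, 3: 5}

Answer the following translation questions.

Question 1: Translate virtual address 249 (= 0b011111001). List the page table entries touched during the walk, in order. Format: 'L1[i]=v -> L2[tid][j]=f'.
Answer: L1[3]=0 -> L2[0][7]=96

Derivation:
vaddr = 249 = 0b011111001
Split: l1_idx=3, l2_idx=7, offset=1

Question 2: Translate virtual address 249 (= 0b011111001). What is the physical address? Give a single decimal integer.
Answer: 769

Derivation:
vaddr = 249 = 0b011111001
Split: l1_idx=3, l2_idx=7, offset=1
L1[3] = 0
L2[0][7] = 96
paddr = 96 * 8 + 1 = 769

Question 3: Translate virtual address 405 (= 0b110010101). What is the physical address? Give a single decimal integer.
vaddr = 405 = 0b110010101
Split: l1_idx=6, l2_idx=2, offset=5
L1[6] = 3
L2[3][2] = 12
paddr = 12 * 8 + 5 = 101

Answer: 101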